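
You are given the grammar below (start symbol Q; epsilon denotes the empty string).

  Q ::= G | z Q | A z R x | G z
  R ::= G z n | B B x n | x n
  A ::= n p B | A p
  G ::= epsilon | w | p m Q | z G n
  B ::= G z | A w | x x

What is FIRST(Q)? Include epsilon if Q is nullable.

From Q ::= G: add FIRST(G) = { p, w, z, epsilon } (including epsilon since G is nullable).
Q ::= z Q contributes {z}.
From Q ::= A z R x: add FIRST(A) = { n }.
From Q ::= G z: G nullable, take FIRST(G) ∪ {z} = { p, w, z }.
Union: FIRST(Q) = { n, p, w, z, epsilon }.

{ n, p, w, z, epsilon }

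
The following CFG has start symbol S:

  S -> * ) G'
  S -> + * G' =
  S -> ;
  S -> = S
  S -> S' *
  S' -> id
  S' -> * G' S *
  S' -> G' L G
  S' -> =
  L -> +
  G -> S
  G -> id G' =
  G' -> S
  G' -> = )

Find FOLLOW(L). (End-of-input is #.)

In S' -> G' L G: add FIRST(G) = { *, +, ;, =, id }.
Union: FOLLOW(L) = { *, +, ;, =, id }.

{ *, +, ;, =, id }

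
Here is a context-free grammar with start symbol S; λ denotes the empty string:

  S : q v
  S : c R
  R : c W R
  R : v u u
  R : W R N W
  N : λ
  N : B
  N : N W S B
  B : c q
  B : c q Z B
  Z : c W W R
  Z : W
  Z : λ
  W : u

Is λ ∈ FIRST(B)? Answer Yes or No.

No

Nullable nonterminals: N, Z.
No production of B has an RHS whose symbols are all nullable, so B is not nullable.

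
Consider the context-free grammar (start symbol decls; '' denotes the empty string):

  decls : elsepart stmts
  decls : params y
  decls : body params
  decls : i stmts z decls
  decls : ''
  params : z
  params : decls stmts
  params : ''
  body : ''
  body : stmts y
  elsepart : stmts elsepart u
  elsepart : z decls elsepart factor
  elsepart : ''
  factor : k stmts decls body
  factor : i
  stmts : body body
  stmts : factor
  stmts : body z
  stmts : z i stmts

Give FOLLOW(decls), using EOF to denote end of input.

{ EOF, i, k, u, y, z }

decls is the start symbol, so EOF ∈ FOLLOW(decls).
In decls : i stmts z decls: decls is at the end, add FOLLOW(decls) = { EOF, i, k, u, y, z }.
In params : decls stmts: add FIRST(stmts)\{''} = { i, k, y, z }.
  Since stmts is nullable, also add FOLLOW(params) = { EOF, i, k, u, y, z }.
In elsepart : z decls elsepart factor: add FIRST(elsepart factor) = { i, k, u, y, z }.
In factor : k stmts decls body: add FIRST(body)\{''} = { i, k, y, z }.
  Since body is nullable, also add FOLLOW(factor) = { EOF, i, k, u, y, z }.
Union: FOLLOW(decls) = { EOF, i, k, u, y, z }.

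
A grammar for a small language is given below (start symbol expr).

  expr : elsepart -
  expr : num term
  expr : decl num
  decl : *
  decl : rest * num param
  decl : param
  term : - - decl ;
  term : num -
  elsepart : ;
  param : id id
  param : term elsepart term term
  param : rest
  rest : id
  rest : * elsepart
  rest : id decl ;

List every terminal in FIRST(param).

{ *, -, id, num }

param : id id contributes {id}.
From param : term elsepart term term: add FIRST(term) = { -, num }.
From param : rest: add FIRST(rest) = { *, id }.
Union: FIRST(param) = { *, -, id, num }.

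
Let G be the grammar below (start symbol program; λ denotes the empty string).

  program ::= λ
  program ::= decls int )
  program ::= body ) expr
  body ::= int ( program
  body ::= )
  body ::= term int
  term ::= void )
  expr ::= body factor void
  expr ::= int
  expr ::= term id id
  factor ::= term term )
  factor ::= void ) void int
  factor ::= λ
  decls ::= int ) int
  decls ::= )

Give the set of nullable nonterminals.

Directly nullable (have an λ-production): program, factor.
No other nonterminal has a production whose RHS symbols are all nullable.

{ factor, program }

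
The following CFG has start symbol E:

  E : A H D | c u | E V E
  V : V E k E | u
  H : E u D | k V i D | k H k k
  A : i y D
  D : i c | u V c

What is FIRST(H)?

{ c, i, k }

From H : E u D: add FIRST(E) = { c, i }.
H : k V i D contributes {k}.
H : k H k k contributes {k}.
Union: FIRST(H) = { c, i, k }.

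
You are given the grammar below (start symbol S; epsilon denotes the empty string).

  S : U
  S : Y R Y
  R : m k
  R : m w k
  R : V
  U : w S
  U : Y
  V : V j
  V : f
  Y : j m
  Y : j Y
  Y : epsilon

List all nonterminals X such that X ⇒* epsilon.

Directly nullable (have an epsilon-production): Y.
U : Y with every symbol nullable, so U is nullable.
S : U with every symbol nullable, so S is nullable.
No other nonterminal has a production whose RHS symbols are all nullable.

{ S, U, Y }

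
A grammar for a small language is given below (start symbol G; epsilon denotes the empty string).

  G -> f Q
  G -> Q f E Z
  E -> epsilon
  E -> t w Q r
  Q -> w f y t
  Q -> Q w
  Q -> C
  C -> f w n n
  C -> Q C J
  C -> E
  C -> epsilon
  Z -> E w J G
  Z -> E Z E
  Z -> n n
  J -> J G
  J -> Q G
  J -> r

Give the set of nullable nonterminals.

Directly nullable (have an epsilon-production): E, C.
Q -> C with every symbol nullable, so Q is nullable.
No other nonterminal has a production whose RHS symbols are all nullable.

{ C, E, Q }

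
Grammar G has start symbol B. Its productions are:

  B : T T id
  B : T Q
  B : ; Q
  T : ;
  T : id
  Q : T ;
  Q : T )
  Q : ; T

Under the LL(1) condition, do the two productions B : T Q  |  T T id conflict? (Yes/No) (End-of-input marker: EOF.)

FIRST(T Q) = { ;, id } and FIRST(T T id) = { ;, id }.
Both contain ;, so the two alternatives are not disjoint — LL(1) conflict.

Yes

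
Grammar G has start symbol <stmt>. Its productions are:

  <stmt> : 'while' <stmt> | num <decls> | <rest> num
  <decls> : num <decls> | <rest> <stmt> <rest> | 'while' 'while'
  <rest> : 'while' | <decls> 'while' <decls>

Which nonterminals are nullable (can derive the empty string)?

No nonterminal has an empty production or an RHS whose symbols are all nullable.

{ } (none)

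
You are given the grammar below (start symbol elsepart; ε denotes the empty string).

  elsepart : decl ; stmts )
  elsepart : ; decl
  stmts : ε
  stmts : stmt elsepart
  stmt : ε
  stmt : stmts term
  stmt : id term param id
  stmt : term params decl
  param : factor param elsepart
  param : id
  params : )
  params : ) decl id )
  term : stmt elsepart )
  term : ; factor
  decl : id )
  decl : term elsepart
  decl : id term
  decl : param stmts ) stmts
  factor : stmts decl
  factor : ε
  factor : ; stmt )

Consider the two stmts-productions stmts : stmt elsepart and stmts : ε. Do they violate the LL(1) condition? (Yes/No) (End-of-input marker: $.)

FIRST(stmt elsepart) = { ;, id } and FIRST(ε) = { ε }.
The second alternative is nullable and FOLLOW(stmts) = { $, ), ;, id } shares ; with FIRST of the first — conflict.

Yes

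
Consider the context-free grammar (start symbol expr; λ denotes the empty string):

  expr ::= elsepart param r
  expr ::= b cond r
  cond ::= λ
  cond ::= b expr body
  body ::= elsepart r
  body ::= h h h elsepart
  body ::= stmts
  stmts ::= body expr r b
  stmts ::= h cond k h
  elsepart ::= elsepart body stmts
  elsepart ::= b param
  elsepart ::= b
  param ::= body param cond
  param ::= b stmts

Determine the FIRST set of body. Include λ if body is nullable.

From body ::= elsepart r: add FIRST(elsepart) = { b }.
body ::= h h h elsepart contributes {h}.
From body ::= stmts: add FIRST(stmts) = { b, h }.
Union: FIRST(body) = { b, h }.

{ b, h }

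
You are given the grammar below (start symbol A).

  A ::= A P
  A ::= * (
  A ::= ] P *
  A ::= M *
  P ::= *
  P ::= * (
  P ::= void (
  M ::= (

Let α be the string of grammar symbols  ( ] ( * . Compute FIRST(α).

{ ( }

( is a terminal; add {(} and stop.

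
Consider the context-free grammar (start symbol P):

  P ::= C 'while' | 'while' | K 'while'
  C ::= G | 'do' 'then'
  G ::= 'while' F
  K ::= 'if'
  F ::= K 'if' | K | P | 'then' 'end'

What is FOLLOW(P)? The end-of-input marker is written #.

{ #, 'while' }

P is the start symbol, so # ∈ FOLLOW(P).
In F ::= P: P is at the end, add FOLLOW(F) = { 'while' }.
Union: FOLLOW(P) = { #, 'while' }.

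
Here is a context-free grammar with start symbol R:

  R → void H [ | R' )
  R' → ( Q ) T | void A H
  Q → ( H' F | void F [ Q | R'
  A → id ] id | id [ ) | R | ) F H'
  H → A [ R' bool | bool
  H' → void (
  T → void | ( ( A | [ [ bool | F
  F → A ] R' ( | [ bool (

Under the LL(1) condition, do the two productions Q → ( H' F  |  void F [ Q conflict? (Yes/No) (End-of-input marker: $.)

FIRST(( H' F) = { ( } and FIRST(void F [ Q) = { void }.
The FIRST sets are disjoint and neither alternative is nullable — no conflict.

No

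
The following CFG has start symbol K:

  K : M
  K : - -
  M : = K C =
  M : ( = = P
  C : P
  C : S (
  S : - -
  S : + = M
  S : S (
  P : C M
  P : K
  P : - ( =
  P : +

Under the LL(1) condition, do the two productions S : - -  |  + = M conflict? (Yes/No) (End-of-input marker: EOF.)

FIRST(- -) = { - } and FIRST(+ = M) = { + }.
The FIRST sets are disjoint and neither alternative is nullable — no conflict.

No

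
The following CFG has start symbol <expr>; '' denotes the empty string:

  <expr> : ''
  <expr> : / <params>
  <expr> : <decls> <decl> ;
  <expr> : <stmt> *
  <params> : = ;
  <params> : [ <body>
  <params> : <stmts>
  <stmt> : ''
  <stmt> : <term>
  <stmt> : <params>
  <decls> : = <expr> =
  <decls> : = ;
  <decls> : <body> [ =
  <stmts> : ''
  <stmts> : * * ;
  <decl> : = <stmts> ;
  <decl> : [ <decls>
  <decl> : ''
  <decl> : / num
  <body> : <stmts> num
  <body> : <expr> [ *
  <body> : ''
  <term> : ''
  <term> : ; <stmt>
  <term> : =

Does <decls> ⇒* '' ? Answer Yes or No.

Nullable nonterminals: <body>, <decl>, <expr>, <params>, <stmt>, <stmts>, <term>.
No production of <decls> has an RHS whose symbols are all nullable, so <decls> is not nullable.

No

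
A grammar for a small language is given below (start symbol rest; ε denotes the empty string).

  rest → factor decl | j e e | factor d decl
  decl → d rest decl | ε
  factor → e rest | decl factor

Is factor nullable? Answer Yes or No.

Nullable nonterminals: decl.
No production of factor has an RHS whose symbols are all nullable, so factor is not nullable.

No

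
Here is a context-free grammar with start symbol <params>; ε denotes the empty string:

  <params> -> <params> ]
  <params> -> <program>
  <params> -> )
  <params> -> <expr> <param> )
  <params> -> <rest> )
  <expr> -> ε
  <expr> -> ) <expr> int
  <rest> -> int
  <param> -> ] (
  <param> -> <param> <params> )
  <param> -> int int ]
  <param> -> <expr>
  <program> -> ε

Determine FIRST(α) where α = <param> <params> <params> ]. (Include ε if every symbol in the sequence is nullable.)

{ ), ], int }

Add FIRST(<param>)\{ε} = { ), ], int }; <param> is nullable, continue.
Add FIRST(<params>)\{ε} = { ), ], int }; <params> is nullable, continue.
Add FIRST(<params>)\{ε} = { ), ], int }; <params> is nullable, continue.
] is a terminal; add {]} and stop.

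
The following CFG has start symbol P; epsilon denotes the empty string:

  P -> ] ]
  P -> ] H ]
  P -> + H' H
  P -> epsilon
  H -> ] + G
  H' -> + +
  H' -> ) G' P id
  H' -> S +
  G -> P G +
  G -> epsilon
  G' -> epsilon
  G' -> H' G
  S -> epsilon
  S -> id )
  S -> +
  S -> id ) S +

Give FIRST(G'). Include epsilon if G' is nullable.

G' -> epsilon contributes epsilon.
From G' -> H' G: add FIRST(H') = { ), +, id }.
Union: FIRST(G') = { ), +, id, epsilon }.

{ ), +, id, epsilon }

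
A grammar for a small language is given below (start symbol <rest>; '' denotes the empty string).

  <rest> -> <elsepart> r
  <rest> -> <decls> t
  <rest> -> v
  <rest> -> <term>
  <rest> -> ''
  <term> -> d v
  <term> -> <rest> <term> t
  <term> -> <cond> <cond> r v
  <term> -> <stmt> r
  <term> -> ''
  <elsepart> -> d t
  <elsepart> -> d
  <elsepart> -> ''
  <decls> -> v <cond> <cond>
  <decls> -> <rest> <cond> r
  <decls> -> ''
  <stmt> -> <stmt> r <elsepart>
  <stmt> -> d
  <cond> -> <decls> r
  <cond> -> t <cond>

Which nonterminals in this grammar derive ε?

Directly nullable (have an ''-production): <rest>, <term>, <elsepart>, <decls>.
No other nonterminal has a production whose RHS symbols are all nullable.

{ <decls>, <elsepart>, <rest>, <term> }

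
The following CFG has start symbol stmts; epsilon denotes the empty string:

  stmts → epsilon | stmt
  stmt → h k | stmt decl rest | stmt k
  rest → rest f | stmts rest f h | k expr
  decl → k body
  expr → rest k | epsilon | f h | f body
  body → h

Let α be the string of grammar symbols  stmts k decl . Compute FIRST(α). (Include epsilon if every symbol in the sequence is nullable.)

Add FIRST(stmts)\{epsilon} = { h }; stmts is nullable, continue.
k is a terminal; add {k} and stop.

{ h, k }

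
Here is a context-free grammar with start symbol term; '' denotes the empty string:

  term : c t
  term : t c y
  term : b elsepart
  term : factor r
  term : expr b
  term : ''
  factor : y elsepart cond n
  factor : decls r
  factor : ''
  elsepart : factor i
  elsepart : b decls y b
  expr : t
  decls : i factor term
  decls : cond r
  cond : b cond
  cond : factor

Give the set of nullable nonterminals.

Directly nullable (have an ''-production): term, factor.
cond : factor with every symbol nullable, so cond is nullable.
No other nonterminal has a production whose RHS symbols are all nullable.

{ cond, factor, term }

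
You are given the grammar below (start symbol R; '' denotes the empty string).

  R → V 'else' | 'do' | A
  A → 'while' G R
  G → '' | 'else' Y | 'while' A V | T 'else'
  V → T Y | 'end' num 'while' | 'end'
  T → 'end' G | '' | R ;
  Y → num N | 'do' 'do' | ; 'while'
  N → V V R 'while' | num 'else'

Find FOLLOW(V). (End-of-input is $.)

{ 'do', 'else', 'end', 'while', ;, num }

In R → V 'else': add FIRST('else') = { 'else' }.
In G → 'while' A V: V is at the end, add FOLLOW(G) = { 'do', 'else', 'end', 'while', ;, num }.
In N → V V R 'while': add FIRST(V R 'while') = { 'do', 'end', 'while', ;, num }.
In N → V V R 'while': add FIRST(R 'while') = { 'do', 'end', 'while', ;, num }.
Union: FOLLOW(V) = { 'do', 'else', 'end', 'while', ;, num }.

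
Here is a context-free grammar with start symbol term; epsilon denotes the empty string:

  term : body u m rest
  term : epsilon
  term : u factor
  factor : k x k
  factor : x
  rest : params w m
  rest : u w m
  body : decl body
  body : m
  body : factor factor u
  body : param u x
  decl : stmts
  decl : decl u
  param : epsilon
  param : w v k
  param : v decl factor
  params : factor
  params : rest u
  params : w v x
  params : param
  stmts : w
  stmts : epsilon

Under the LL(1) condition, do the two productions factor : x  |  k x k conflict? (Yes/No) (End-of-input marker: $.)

No

FIRST(x) = { x } and FIRST(k x k) = { k }.
The FIRST sets are disjoint and neither alternative is nullable — no conflict.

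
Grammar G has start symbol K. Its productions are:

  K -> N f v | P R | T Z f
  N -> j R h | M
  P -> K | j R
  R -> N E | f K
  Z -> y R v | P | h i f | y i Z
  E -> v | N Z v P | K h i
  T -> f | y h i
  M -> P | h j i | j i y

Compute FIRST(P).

{ f, h, j, y }

From P -> K: add FIRST(K) = { f, h, j, y }.
P -> j R contributes {j}.
Union: FIRST(P) = { f, h, j, y }.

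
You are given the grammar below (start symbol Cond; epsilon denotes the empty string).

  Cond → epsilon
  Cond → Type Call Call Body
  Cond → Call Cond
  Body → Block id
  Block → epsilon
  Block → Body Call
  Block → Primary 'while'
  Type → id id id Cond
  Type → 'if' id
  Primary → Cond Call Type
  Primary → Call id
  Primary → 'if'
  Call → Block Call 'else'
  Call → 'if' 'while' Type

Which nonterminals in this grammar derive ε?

{ Block, Cond }

Directly nullable (have an epsilon-production): Cond, Block.
No other nonterminal has a production whose RHS symbols are all nullable.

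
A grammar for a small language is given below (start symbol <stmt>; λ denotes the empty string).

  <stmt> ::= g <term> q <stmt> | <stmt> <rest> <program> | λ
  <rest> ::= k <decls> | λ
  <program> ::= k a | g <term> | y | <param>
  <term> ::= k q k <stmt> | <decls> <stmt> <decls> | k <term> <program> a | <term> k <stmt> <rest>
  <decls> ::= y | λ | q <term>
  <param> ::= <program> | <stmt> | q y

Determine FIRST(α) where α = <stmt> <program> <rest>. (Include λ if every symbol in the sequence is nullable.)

Add FIRST(<stmt>)\{λ} = { g, k, q, y }; <stmt> is nullable, continue.
Add FIRST(<program>)\{λ} = { g, k, q, y }; <program> is nullable, continue.
Add FIRST(<rest>)\{λ} = { k }; <rest> is nullable, continue.
Every symbol is nullable, so include λ.

{ g, k, q, y, λ }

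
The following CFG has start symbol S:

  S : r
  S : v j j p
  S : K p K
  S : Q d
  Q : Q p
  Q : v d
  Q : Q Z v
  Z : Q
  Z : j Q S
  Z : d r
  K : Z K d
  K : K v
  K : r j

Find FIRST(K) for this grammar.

From K : Z K d: add FIRST(Z) = { d, j, v }.
From K : K v: add FIRST(K) = { d, j, r, v }.
K : r j contributes {r}.
Union: FIRST(K) = { d, j, r, v }.

{ d, j, r, v }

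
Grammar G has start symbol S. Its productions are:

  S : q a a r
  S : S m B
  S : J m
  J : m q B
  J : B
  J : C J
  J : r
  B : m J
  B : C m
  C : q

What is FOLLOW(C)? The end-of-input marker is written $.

{ m, q, r }

In J : C J: add FIRST(J) = { m, q, r }.
In B : C m: add FIRST(m) = { m }.
Union: FOLLOW(C) = { m, q, r }.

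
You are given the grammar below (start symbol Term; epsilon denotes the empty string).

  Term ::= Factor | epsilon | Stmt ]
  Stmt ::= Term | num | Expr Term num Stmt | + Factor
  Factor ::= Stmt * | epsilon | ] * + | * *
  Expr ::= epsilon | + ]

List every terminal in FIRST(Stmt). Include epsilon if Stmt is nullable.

From Stmt ::= Term: add FIRST(Term) = { *, +, ], num, epsilon } (including epsilon since Term is nullable).
Stmt ::= num contributes {num}.
From Stmt ::= Expr Term num Stmt: Expr, Term nullable, take FIRST(Expr) ∪ FIRST(Term) ∪ {num} = { *, +, ], num }.
Stmt ::= + Factor contributes {+}.
Union: FIRST(Stmt) = { *, +, ], num, epsilon }.

{ *, +, ], num, epsilon }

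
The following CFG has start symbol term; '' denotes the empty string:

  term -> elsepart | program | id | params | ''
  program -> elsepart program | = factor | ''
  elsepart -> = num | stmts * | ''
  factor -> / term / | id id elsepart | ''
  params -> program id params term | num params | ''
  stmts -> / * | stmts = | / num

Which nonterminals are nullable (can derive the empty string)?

Directly nullable (have an ''-production): term, program, elsepart, factor, params.
No other nonterminal has a production whose RHS symbols are all nullable.

{ elsepart, factor, params, program, term }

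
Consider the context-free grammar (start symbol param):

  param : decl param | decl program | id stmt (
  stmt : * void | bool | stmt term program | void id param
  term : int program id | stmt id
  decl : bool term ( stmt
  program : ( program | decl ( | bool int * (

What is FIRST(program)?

program : ( program contributes {(}.
From program : decl (: add FIRST(decl) = { bool }.
program : bool int * ( contributes {bool}.
Union: FIRST(program) = { (, bool }.

{ (, bool }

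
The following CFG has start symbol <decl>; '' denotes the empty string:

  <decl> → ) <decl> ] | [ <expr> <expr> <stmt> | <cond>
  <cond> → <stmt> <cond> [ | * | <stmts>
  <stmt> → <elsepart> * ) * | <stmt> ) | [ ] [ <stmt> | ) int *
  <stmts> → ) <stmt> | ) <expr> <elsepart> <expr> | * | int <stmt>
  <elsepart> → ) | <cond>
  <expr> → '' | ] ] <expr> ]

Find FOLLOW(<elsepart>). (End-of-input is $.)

{ $, *, [, ] }

In <stmt> → <elsepart> * ) *: add FIRST(* ) *) = { * }.
In <stmts> → ) <expr> <elsepart> <expr>: add FIRST(<expr>)\{''} = { ] }.
  Since <expr> is nullable, also add FOLLOW(<stmts>) = { $, *, [, ] }.
Union: FOLLOW(<elsepart>) = { $, *, [, ] }.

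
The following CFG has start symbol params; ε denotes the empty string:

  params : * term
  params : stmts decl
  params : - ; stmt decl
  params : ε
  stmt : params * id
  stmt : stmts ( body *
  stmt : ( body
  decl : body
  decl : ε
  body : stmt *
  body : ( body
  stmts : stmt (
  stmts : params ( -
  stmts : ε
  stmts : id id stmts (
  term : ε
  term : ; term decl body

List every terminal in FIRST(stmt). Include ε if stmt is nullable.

{ (, *, -, id }

From stmt : params * id: params nullable, take FIRST(params) ∪ {*} = { (, *, -, id }.
From stmt : stmts ( body *: stmts nullable, take FIRST(stmts) ∪ {(} = { (, *, -, id }.
stmt : ( body contributes {(}.
Union: FIRST(stmt) = { (, *, -, id }.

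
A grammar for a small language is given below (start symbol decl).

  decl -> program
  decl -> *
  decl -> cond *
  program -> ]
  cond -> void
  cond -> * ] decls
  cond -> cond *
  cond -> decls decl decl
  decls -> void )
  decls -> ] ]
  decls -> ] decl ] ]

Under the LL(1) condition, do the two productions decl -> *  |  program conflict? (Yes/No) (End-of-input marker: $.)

No

FIRST(*) = { * } and FIRST(program) = { ] }.
The FIRST sets are disjoint and neither alternative is nullable — no conflict.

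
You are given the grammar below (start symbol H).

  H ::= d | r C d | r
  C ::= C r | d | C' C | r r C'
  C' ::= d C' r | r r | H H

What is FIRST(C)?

{ d, r }

From C ::= C r: add FIRST(C) = { d, r }.
C ::= d contributes {d}.
From C ::= C' C: add FIRST(C') = { d, r }.
C ::= r r C' contributes {r}.
Union: FIRST(C) = { d, r }.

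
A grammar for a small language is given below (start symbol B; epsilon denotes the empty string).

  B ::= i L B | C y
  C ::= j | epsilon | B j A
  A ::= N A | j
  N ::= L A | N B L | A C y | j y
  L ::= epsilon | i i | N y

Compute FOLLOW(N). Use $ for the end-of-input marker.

{ i, j, y }

In A ::= N A: add FIRST(A) = { i, j }.
In N ::= N B L: add FIRST(B L) = { i, j, y }.
In L ::= N y: add FIRST(y) = { y }.
Union: FOLLOW(N) = { i, j, y }.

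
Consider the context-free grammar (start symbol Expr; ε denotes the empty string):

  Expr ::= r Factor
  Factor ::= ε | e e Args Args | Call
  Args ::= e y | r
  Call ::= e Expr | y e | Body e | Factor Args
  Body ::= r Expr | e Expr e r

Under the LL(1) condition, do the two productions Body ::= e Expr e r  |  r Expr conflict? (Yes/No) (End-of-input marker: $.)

FIRST(e Expr e r) = { e } and FIRST(r Expr) = { r }.
The FIRST sets are disjoint and neither alternative is nullable — no conflict.

No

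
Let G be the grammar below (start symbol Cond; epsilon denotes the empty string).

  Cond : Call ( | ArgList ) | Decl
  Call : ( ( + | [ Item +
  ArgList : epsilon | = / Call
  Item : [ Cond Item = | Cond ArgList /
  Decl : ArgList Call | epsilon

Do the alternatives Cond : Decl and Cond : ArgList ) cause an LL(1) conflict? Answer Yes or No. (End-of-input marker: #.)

FIRST(Decl) = { (, =, [, epsilon } and FIRST(ArgList )) = { ), = }.
Both contain =, so the two alternatives are not disjoint — LL(1) conflict.

Yes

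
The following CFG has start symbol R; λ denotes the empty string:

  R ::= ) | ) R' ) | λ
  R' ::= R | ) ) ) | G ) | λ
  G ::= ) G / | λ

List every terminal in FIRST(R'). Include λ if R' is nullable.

From R' ::= R: add FIRST(R) = { ), λ } (including λ since R is nullable).
R' ::= ) ) ) contributes {)}.
From R' ::= G ): G nullable, take FIRST(G) ∪ {)} = { ) }.
R' ::= λ contributes λ.
Union: FIRST(R') = { ), λ }.

{ ), λ }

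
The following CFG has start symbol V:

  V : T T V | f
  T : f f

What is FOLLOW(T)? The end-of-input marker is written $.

In V : T T V: add FIRST(T V) = { f }.
In V : T T V: add FIRST(V) = { f }.
Union: FOLLOW(T) = { f }.

{ f }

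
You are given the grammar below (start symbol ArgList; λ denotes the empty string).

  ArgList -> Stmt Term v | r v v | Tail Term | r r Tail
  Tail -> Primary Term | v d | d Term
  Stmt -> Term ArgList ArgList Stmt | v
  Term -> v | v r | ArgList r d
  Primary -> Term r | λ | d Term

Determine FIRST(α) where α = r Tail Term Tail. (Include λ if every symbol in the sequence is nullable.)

r is a terminal; add {r} and stop.

{ r }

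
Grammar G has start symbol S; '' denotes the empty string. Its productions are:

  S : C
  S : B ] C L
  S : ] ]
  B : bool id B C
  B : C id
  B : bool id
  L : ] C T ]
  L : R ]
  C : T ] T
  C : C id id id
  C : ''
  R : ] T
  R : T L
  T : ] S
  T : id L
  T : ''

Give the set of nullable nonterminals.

Directly nullable (have an ''-production): C, T.
S : C with every symbol nullable, so S is nullable.
No other nonterminal has a production whose RHS symbols are all nullable.

{ C, S, T }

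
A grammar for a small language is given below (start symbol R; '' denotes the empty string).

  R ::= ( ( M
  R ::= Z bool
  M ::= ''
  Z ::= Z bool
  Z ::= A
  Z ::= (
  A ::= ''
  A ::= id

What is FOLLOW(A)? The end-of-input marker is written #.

In Z ::= A: A is at the end, add FOLLOW(Z) = { bool }.
Union: FOLLOW(A) = { bool }.

{ bool }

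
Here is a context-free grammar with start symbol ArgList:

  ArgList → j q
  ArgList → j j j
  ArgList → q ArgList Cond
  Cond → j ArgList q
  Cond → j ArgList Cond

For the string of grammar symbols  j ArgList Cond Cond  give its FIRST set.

j is a terminal; add {j} and stop.

{ j }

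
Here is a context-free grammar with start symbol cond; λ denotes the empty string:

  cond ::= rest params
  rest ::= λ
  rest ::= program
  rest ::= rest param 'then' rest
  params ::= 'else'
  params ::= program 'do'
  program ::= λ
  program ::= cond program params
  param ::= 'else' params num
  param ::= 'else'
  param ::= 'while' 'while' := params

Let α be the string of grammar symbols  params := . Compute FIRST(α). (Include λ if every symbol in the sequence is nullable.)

{ 'do', 'else', 'while' }

Add FIRST(params) = { 'do', 'else', 'while' }; params is not nullable, stop.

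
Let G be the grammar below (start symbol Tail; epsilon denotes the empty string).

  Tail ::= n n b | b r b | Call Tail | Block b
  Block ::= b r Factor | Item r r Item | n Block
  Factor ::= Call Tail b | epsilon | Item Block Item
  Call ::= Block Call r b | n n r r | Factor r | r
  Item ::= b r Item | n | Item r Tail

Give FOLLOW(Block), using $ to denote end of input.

In Tail ::= Block b: add FIRST(b) = { b }.
In Block ::= n Block: Block is at the end, add FOLLOW(Block) = { b, n, r }.
In Factor ::= Item Block Item: add FIRST(Item) = { b, n }.
In Call ::= Block Call r b: add FIRST(Call r b) = { b, n, r }.
Union: FOLLOW(Block) = { b, n, r }.

{ b, n, r }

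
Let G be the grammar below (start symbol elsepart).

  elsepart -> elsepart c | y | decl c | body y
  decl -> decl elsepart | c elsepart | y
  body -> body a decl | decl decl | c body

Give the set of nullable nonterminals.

{ } (none)

No nonterminal has an empty production or an RHS whose symbols are all nullable.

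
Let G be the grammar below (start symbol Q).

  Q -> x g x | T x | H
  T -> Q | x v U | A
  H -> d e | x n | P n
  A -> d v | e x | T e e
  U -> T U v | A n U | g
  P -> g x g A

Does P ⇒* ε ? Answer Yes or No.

No

No nonterminal in this grammar is nullable.
No production of P has an RHS whose symbols are all nullable, so P is not nullable.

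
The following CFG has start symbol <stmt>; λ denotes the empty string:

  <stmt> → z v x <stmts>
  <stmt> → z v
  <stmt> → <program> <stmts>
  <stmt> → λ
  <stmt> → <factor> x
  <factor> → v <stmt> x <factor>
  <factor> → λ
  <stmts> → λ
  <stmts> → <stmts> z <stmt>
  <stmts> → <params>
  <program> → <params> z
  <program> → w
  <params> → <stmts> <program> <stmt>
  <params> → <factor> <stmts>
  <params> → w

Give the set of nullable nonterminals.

{ <factor>, <params>, <stmt>, <stmts> }

Directly nullable (have an λ-production): <stmt>, <factor>, <stmts>.
<params> → <factor> <stmts> with every symbol nullable, so <params> is nullable.
No other nonterminal has a production whose RHS symbols are all nullable.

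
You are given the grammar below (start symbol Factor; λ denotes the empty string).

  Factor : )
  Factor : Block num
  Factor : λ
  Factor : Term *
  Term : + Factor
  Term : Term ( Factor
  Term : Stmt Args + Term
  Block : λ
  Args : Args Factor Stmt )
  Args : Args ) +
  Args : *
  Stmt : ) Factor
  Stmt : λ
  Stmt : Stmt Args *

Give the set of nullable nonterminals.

{ Block, Factor, Stmt }

Directly nullable (have an λ-production): Factor, Block, Stmt.
No other nonterminal has a production whose RHS symbols are all nullable.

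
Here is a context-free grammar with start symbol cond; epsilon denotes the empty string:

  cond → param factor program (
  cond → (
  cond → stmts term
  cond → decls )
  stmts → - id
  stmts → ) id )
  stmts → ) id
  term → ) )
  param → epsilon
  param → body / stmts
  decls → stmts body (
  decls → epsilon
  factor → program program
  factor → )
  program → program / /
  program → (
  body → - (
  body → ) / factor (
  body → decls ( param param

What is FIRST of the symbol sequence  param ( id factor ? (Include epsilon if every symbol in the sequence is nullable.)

Add FIRST(param)\{epsilon} = { (, ), - }; param is nullable, continue.
( is a terminal; add {(} and stop.

{ (, ), - }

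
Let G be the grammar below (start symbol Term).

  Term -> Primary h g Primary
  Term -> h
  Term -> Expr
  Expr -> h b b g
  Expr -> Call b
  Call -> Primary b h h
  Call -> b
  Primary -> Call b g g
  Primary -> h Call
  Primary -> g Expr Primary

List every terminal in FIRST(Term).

From Term -> Primary h g Primary: add FIRST(Primary) = { b, g, h }.
Term -> h contributes {h}.
From Term -> Expr: add FIRST(Expr) = { b, g, h }.
Union: FIRST(Term) = { b, g, h }.

{ b, g, h }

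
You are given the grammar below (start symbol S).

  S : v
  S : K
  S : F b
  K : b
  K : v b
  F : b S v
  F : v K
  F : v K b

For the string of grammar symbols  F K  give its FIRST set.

{ b, v }

Add FIRST(F) = { b, v }; F is not nullable, stop.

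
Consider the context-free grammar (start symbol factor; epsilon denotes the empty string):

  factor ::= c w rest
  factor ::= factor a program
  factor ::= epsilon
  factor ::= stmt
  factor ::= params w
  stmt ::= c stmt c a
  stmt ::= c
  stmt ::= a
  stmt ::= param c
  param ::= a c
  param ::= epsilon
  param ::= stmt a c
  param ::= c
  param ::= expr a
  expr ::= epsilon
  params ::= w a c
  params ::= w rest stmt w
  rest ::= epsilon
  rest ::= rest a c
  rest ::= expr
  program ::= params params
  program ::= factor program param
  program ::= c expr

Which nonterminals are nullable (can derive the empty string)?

{ expr, factor, param, rest }

Directly nullable (have an epsilon-production): factor, param, expr, rest.
No other nonterminal has a production whose RHS symbols are all nullable.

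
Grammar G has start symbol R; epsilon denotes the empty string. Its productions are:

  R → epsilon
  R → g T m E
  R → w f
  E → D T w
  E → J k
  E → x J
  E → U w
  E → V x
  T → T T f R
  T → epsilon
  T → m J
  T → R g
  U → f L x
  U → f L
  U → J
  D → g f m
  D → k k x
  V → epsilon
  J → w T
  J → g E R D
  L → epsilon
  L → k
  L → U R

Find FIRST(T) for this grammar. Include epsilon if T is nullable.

From T → T T f R: T, T nullable, take FIRST(T) ∪ FIRST(T) ∪ {f} = { f, g, m, w }.
T → epsilon contributes epsilon.
T → m J contributes {m}.
From T → R g: R nullable, take FIRST(R) ∪ {g} = { g, w }.
Union: FIRST(T) = { f, g, m, w, epsilon }.

{ f, g, m, w, epsilon }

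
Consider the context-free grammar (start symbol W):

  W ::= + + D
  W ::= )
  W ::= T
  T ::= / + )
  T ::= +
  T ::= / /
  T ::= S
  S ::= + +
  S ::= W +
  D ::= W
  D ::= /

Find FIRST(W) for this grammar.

{ ), +, / }

W ::= + + D contributes {+}.
W ::= ) contributes {)}.
From W ::= T: add FIRST(T) = { ), +, / }.
Union: FIRST(W) = { ), +, / }.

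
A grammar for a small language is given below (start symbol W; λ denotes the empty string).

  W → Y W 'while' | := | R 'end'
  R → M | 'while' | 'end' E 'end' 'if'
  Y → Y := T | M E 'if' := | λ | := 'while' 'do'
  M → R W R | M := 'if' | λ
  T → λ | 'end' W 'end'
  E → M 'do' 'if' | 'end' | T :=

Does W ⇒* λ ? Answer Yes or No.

Nullable nonterminals: M, R, T, Y.
No production of W has an RHS whose symbols are all nullable, so W is not nullable.

No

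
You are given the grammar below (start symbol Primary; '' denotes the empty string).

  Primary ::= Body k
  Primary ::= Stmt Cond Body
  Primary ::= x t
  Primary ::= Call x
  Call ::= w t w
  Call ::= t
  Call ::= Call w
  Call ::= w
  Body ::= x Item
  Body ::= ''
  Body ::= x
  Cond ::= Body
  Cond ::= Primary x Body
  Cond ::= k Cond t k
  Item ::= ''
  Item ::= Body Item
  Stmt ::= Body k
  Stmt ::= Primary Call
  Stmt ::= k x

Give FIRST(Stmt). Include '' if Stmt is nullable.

From Stmt ::= Body k: Body nullable, take FIRST(Body) ∪ {k} = { k, x }.
From Stmt ::= Primary Call: add FIRST(Primary) = { k, t, w, x }.
Stmt ::= k x contributes {k}.
Union: FIRST(Stmt) = { k, t, w, x }.

{ k, t, w, x }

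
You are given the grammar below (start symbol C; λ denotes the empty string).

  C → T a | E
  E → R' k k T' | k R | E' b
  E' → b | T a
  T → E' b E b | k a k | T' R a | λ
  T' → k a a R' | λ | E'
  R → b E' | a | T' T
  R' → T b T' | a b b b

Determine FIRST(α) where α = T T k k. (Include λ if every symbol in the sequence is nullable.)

Add FIRST(T)\{λ} = { a, b, k }; T is nullable, continue.
Add FIRST(T)\{λ} = { a, b, k }; T is nullable, continue.
k is a terminal; add {k} and stop.

{ a, b, k }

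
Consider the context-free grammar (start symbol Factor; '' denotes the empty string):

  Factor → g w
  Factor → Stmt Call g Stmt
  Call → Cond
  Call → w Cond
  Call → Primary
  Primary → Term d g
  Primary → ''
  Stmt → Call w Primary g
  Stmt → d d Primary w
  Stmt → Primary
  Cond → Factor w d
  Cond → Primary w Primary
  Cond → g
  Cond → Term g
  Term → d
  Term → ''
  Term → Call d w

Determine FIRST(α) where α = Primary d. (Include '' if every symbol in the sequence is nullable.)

{ d, g, w }

Add FIRST(Primary)\{''} = { d, g, w }; Primary is nullable, continue.
d is a terminal; add {d} and stop.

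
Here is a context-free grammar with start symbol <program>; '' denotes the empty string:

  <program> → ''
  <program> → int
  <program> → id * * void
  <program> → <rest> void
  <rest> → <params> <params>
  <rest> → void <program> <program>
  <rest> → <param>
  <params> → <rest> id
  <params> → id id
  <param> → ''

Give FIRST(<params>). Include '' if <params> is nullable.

{ id, void }

From <params> → <rest> id: <rest> nullable, take FIRST(<rest>) ∪ {id} = { id, void }.
<params> → id id contributes {id}.
Union: FIRST(<params>) = { id, void }.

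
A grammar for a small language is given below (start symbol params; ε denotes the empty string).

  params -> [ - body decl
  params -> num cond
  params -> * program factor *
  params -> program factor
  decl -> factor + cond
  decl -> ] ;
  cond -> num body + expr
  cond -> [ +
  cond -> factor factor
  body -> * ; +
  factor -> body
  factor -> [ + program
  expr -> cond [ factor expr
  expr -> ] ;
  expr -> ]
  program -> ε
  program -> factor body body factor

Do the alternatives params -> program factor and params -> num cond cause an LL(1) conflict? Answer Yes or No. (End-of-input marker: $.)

FIRST(program factor) = { *, [ } and FIRST(num cond) = { num }.
The FIRST sets are disjoint and neither alternative is nullable — no conflict.

No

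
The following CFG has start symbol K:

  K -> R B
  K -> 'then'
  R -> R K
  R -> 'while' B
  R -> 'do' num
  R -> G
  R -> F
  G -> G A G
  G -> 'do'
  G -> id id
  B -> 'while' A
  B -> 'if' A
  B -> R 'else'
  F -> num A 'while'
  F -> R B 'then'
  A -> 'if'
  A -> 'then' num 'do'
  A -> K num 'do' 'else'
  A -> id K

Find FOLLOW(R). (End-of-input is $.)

In K -> R B: add FIRST(B) = { 'do', 'if', 'while', id, num }.
In R -> R K: add FIRST(K) = { 'do', 'then', 'while', id, num }.
In B -> R 'else': add FIRST('else') = { 'else' }.
In F -> R B 'then': add FIRST(B 'then') = { 'do', 'if', 'while', id, num }.
Union: FOLLOW(R) = { 'do', 'else', 'if', 'then', 'while', id, num }.

{ 'do', 'else', 'if', 'then', 'while', id, num }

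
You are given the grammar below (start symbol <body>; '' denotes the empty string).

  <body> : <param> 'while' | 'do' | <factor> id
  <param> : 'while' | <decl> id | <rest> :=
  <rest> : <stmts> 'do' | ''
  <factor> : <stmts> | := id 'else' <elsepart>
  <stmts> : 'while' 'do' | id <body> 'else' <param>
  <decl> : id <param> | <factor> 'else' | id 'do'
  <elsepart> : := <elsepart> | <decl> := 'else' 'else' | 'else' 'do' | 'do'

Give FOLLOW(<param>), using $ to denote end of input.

{ 'do', 'else', 'while', :=, id }

In <body> : <param> 'while': add FIRST('while') = { 'while' }.
In <stmts> : id <body> 'else' <param>: <param> is at the end, add FOLLOW(<stmts>) = { 'do', 'else', id }.
In <decl> : id <param>: <param> is at the end, add FOLLOW(<decl>) = { :=, id }.
Union: FOLLOW(<param>) = { 'do', 'else', 'while', :=, id }.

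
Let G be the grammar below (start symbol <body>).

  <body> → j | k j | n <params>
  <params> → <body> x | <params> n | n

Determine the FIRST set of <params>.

From <params> → <body> x: add FIRST(<body>) = { j, k, n }.
From <params> → <params> n: add FIRST(<params>) = { j, k, n }.
<params> → n contributes {n}.
Union: FIRST(<params>) = { j, k, n }.

{ j, k, n }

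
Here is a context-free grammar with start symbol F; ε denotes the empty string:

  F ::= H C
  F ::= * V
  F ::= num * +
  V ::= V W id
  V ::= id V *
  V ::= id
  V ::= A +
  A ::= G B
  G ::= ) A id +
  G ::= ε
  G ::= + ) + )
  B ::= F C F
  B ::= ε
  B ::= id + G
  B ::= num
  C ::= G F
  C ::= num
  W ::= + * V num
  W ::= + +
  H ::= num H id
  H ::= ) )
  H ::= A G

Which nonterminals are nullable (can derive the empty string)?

{ A, B, G, H }

Directly nullable (have an ε-production): G, B.
H ::= A G with every symbol nullable, so H is nullable.
A ::= G B with every symbol nullable, so A is nullable.
No other nonterminal has a production whose RHS symbols are all nullable.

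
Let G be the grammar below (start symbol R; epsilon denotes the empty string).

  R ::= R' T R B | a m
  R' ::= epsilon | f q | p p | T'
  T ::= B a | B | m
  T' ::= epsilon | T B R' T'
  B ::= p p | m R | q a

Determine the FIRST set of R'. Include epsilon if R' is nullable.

R' ::= epsilon contributes epsilon.
R' ::= f q contributes {f}.
R' ::= p p contributes {p}.
From R' ::= T': add FIRST(T') = { m, p, q, epsilon } (including epsilon since T' is nullable).
Union: FIRST(R') = { f, m, p, q, epsilon }.

{ f, m, p, q, epsilon }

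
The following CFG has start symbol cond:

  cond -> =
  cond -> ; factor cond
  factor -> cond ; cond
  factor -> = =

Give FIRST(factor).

From factor -> cond ; cond: add FIRST(cond) = { ;, = }.
factor -> = = contributes {=}.
Union: FIRST(factor) = { ;, = }.

{ ;, = }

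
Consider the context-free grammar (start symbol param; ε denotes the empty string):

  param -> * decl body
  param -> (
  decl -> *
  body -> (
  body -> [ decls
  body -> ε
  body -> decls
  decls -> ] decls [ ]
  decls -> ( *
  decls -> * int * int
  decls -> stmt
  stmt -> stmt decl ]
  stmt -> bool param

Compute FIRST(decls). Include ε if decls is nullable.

decls -> ] decls [ ] contributes {]}.
decls -> ( * contributes {(}.
decls -> * int * int contributes {*}.
From decls -> stmt: add FIRST(stmt) = { bool }.
Union: FIRST(decls) = { (, *, ], bool }.

{ (, *, ], bool }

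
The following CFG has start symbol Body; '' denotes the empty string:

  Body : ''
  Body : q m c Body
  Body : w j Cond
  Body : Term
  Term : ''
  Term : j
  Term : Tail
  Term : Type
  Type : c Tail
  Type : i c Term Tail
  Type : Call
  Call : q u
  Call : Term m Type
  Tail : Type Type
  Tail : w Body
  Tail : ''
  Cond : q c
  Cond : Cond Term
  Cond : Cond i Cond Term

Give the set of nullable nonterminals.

{ Body, Tail, Term }

Directly nullable (have an ''-production): Body, Term, Tail.
No other nonterminal has a production whose RHS symbols are all nullable.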